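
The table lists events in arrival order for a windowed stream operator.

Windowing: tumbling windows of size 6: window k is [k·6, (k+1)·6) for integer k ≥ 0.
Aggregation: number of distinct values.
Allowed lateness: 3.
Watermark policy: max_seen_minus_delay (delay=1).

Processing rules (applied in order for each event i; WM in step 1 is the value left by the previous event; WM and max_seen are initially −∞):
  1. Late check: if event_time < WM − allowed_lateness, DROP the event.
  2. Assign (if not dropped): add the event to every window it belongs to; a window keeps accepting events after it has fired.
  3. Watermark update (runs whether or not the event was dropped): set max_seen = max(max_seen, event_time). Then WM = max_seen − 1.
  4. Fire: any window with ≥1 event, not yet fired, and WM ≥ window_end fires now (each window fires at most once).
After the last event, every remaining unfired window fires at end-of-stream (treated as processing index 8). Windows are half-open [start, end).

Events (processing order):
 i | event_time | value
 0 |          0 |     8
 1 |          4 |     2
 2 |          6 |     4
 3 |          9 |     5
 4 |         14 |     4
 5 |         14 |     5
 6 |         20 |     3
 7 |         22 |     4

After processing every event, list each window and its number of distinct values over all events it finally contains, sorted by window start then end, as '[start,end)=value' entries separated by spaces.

i=0 t=0 v=8: → [0,6); WM=-1
i=1 t=4 v=2: → [0,6); WM=3
i=2 t=6 v=4: → [6,12); WM=5
i=3 t=9 v=5: → [6,12); WM=8; [0,6) fires=2
i=4 t=14 v=4: → [12,18); WM=13; [6,12) fires=2
i=5 t=14 v=5: → [12,18); WM=13
i=6 t=20 v=3: → [18,24); WM=19; [12,18) fires=2
i=7 t=22 v=4: → [18,24); WM=21

[0,6)=2 [6,12)=2 [12,18)=2 [18,24)=2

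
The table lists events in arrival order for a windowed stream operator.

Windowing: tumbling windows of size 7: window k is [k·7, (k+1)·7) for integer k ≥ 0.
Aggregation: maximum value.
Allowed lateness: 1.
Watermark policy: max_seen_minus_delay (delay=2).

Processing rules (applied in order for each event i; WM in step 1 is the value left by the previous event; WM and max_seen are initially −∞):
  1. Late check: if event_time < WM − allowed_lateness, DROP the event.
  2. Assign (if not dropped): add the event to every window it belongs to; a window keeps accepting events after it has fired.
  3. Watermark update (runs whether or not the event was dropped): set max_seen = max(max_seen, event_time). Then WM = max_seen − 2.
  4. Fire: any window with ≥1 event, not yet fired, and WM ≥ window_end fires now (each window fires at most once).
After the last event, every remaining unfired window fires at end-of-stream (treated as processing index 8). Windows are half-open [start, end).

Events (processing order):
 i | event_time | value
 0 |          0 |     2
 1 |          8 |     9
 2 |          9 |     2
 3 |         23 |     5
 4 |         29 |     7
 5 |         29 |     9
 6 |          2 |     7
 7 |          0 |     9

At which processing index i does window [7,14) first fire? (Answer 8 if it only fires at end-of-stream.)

3

i=0 t=0 v=2: → [0,7); WM=-2
i=1 t=8 v=9: → [7,14); WM=6
i=2 t=9 v=2: → [7,14); WM=7; [0,7) fires=2
i=3 t=23 v=5: → [21,28); WM=21; [7,14) fires=9
i=4 t=29 v=7: → [28,35); WM=27
i=5 t=29 v=9: → [28,35); WM=27
i=6 t=2 v=7: DROP (t<27-1); WM=27
i=7 t=0 v=9: DROP (t<27-1); WM=27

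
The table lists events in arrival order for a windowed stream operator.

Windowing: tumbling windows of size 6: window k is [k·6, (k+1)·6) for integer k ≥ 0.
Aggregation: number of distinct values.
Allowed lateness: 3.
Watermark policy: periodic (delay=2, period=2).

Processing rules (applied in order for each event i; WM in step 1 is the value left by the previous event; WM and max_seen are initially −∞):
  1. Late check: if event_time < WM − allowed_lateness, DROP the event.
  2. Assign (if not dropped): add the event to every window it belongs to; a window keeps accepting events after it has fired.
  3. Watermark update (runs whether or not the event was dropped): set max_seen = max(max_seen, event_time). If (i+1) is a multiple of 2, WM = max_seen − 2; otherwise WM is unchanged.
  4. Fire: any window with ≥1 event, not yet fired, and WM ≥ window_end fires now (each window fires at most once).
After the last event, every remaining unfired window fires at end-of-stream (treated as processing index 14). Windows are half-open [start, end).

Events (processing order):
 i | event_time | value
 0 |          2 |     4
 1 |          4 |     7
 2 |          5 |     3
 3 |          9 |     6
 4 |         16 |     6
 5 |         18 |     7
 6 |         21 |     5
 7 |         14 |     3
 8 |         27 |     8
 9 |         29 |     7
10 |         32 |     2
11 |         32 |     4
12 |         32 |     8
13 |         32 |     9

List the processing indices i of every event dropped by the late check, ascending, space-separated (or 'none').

none

i=0 t=2 v=4: → [0,6); WM=−∞
i=1 t=4 v=7: → [0,6); WM=2
i=2 t=5 v=3: → [0,6); WM=2
i=3 t=9 v=6: → [6,12); WM=7; [0,6) fires=3
i=4 t=16 v=6: → [12,18); WM=7
i=5 t=18 v=7: → [18,24); WM=16; [6,12) fires=1
i=6 t=21 v=5: → [18,24); WM=16
i=7 t=14 v=3: → [12,18); WM=19; [12,18) fires=2
i=8 t=27 v=8: → [24,30); WM=19
i=9 t=29 v=7: → [24,30); WM=27; [18,24) fires=2
i=10 t=32 v=2: → [30,36); WM=27
i=11 t=32 v=4: → [30,36); WM=30; [24,30) fires=2
i=12 t=32 v=8: → [30,36); WM=30
i=13 t=32 v=9: → [30,36); WM=30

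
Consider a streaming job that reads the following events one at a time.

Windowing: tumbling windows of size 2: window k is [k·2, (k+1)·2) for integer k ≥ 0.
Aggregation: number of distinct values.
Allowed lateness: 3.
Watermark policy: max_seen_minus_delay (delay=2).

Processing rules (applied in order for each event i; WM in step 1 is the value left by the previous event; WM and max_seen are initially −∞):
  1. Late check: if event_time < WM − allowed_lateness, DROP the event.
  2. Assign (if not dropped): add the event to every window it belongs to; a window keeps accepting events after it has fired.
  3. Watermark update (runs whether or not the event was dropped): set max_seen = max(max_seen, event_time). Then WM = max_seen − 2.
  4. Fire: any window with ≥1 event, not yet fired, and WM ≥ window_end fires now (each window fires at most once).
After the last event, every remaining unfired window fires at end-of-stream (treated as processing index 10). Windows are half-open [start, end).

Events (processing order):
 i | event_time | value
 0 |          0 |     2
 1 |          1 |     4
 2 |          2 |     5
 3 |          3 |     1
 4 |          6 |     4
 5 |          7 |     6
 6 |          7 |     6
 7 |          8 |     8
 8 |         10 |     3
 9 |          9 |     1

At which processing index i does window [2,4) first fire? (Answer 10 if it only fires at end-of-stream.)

i=0 t=0 v=2: → [0,2); WM=-2
i=1 t=1 v=4: → [0,2); WM=-1
i=2 t=2 v=5: → [2,4); WM=0
i=3 t=3 v=1: → [2,4); WM=1
i=4 t=6 v=4: → [6,8); WM=4; [0,2) fires=2 [2,4) fires=2
i=5 t=7 v=6: → [6,8); WM=5
i=6 t=7 v=6: → [6,8); WM=5
i=7 t=8 v=8: → [8,10); WM=6
i=8 t=10 v=3: → [10,12); WM=8; [6,8) fires=2
i=9 t=9 v=1: → [8,10); WM=8

4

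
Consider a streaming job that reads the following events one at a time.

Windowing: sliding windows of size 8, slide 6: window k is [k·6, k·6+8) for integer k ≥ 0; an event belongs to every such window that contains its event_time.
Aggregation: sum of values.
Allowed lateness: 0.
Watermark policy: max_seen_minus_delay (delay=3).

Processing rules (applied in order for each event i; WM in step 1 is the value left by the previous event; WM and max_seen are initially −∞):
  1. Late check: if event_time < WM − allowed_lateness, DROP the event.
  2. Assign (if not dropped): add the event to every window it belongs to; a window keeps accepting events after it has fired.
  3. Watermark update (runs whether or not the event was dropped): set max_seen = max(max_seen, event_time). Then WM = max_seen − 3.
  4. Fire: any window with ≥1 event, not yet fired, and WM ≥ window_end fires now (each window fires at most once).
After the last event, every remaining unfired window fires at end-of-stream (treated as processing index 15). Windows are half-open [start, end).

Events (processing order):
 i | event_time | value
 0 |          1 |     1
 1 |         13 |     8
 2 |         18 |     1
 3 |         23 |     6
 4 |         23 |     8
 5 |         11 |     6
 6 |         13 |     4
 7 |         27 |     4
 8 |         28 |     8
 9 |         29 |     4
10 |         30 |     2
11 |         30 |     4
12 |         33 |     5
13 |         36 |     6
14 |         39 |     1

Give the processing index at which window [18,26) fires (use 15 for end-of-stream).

i=0 t=1 v=1: → [0,8); WM=-2
i=1 t=13 v=8: → [12,20),[6,14); WM=10; [0,8) fires=1
i=2 t=18 v=1: → [18,26),[12,20); WM=15; [6,14) fires=8
i=3 t=23 v=6: → [18,26); WM=20; [12,20) fires=9
i=4 t=23 v=8: → [18,26); WM=20
i=5 t=11 v=6: DROP (t<20-0); WM=20
i=6 t=13 v=4: DROP (t<20-0); WM=20
i=7 t=27 v=4: → [24,32); WM=24
i=8 t=28 v=8: → [24,32); WM=25
i=9 t=29 v=4: → [24,32); WM=26; [18,26) fires=15
i=10 t=30 v=2: → [30,38),[24,32); WM=27
i=11 t=30 v=4: → [30,38),[24,32); WM=27
i=12 t=33 v=5: → [30,38); WM=30
i=13 t=36 v=6: → [36,44),[30,38); WM=33; [24,32) fires=22
i=14 t=39 v=1: → [36,44); WM=36

9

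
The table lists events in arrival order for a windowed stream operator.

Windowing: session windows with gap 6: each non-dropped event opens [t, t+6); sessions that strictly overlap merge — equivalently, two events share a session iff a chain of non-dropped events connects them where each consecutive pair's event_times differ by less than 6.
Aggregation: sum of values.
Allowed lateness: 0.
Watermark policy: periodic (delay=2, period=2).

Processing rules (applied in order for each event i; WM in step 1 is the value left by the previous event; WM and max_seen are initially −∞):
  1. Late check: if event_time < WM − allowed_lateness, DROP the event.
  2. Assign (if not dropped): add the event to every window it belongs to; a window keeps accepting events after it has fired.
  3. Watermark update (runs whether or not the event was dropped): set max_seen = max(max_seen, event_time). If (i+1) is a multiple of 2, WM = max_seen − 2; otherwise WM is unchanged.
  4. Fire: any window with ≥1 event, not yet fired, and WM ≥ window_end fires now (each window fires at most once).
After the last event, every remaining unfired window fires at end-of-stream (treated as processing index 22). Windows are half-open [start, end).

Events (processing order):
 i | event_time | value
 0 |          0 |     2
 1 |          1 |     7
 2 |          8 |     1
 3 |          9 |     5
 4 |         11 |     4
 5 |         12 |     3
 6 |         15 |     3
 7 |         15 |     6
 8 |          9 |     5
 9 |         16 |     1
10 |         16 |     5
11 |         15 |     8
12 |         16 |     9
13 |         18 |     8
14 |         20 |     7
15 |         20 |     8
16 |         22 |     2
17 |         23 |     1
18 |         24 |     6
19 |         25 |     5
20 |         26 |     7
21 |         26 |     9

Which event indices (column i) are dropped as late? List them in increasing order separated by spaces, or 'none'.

i=0 t=0 v=2: → [0,6); WM=−∞
i=1 t=1 v=7: → [0,7); WM=-1
i=2 t=8 v=1: → [8,14); WM=-1
i=3 t=9 v=5: → [8,15); WM=7
i=4 t=11 v=4: → [8,17); WM=7
i=5 t=12 v=3: → [8,18); WM=10
i=6 t=15 v=3: → [8,21); WM=10
i=7 t=15 v=6: → [8,21); WM=13
i=8 t=9 v=5: DROP (t<13-0); WM=13
i=9 t=16 v=1: → [8,22); WM=14
i=10 t=16 v=5: → [8,22); WM=14
i=11 t=15 v=8: → [8,22); WM=14
i=12 t=16 v=9: → [8,22); WM=14
i=13 t=18 v=8: → [8,24); WM=16
i=14 t=20 v=7: → [8,26); WM=16
i=15 t=20 v=8: → [8,26); WM=18
i=16 t=22 v=2: → [8,28); WM=18
i=17 t=23 v=1: → [8,29); WM=21
i=18 t=24 v=6: → [8,30); WM=21
i=19 t=25 v=5: → [8,31); WM=23
i=20 t=26 v=7: → [8,32); WM=23
i=21 t=26 v=9: → [8,32); WM=24

8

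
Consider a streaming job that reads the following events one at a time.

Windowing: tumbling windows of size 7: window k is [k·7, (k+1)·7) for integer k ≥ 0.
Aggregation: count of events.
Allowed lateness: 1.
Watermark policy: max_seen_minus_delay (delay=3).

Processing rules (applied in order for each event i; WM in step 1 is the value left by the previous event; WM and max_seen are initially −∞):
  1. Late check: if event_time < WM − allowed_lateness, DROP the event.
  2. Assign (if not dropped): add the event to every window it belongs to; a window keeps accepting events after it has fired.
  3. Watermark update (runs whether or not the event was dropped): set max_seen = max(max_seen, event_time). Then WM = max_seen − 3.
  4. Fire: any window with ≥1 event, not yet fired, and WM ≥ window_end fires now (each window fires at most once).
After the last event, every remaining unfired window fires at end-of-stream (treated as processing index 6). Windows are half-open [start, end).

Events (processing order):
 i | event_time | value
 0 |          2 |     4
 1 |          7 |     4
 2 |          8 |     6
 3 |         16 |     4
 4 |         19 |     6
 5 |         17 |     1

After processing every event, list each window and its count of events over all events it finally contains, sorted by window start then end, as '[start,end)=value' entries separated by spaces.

i=0 t=2 v=4: → [0,7); WM=-1
i=1 t=7 v=4: → [7,14); WM=4
i=2 t=8 v=6: → [7,14); WM=5
i=3 t=16 v=4: → [14,21); WM=13; [0,7) fires=1
i=4 t=19 v=6: → [14,21); WM=16; [7,14) fires=2
i=5 t=17 v=1: → [14,21); WM=16

[0,7)=1 [7,14)=2 [14,21)=3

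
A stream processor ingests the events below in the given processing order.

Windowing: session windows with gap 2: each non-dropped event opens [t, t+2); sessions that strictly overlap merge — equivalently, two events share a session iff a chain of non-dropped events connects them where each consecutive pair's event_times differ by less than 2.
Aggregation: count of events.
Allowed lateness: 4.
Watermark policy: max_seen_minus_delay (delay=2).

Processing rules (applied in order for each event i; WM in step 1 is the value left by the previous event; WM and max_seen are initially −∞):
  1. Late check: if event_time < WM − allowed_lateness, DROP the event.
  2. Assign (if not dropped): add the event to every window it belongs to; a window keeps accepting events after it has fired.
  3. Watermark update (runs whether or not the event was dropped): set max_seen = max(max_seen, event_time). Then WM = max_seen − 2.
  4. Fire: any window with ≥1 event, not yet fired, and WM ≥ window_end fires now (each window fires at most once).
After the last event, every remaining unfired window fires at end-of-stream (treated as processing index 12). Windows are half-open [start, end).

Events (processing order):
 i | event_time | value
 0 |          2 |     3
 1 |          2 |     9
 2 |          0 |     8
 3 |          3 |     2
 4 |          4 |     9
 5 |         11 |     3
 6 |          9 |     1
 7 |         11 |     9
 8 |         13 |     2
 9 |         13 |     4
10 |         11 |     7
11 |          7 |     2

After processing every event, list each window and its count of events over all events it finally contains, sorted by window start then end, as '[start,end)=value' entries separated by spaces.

i=0 t=2 v=3: → [2,4); WM=0
i=1 t=2 v=9: → [2,4); WM=0
i=2 t=0 v=8: → [0,2); WM=0
i=3 t=3 v=2: → [2,5); WM=1
i=4 t=4 v=9: → [2,6); WM=2
i=5 t=11 v=3: → [11,13); WM=9
i=6 t=9 v=1: → [9,11); WM=9
i=7 t=11 v=9: → [11,13); WM=9
i=8 t=13 v=2: → [13,15); WM=11
i=9 t=13 v=4: → [13,15); WM=11
i=10 t=11 v=7: → [11,13); WM=11
i=11 t=7 v=2: → [7,9); WM=11

[0,2)=1 [2,6)=4 [7,9)=1 [9,11)=1 [11,13)=3 [13,15)=2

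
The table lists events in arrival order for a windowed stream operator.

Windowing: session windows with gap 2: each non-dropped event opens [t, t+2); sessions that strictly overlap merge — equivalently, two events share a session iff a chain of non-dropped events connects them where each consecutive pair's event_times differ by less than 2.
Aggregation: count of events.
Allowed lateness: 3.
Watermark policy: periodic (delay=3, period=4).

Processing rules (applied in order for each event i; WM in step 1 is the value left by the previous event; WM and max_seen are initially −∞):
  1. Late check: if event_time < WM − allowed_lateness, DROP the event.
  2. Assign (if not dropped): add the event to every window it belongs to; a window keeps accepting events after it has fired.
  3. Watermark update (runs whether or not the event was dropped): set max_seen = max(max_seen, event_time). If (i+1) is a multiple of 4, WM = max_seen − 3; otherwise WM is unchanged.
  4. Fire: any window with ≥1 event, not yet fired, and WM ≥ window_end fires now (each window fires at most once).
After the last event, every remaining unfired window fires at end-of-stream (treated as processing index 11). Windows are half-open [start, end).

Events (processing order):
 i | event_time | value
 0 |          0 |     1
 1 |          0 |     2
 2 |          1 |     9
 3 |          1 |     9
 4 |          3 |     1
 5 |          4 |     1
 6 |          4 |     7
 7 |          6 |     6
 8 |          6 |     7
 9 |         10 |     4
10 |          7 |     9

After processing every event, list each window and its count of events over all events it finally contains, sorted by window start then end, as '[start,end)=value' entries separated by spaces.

[0,3)=4 [3,6)=3 [6,9)=3 [10,12)=1

i=0 t=0 v=1: → [0,2); WM=−∞
i=1 t=0 v=2: → [0,2); WM=−∞
i=2 t=1 v=9: → [0,3); WM=−∞
i=3 t=1 v=9: → [0,3); WM=-2
i=4 t=3 v=1: → [3,5); WM=-2
i=5 t=4 v=1: → [3,6); WM=-2
i=6 t=4 v=7: → [3,6); WM=-2
i=7 t=6 v=6: → [6,8); WM=3
i=8 t=6 v=7: → [6,8); WM=3
i=9 t=10 v=4: → [10,12); WM=3
i=10 t=7 v=9: → [6,9); WM=3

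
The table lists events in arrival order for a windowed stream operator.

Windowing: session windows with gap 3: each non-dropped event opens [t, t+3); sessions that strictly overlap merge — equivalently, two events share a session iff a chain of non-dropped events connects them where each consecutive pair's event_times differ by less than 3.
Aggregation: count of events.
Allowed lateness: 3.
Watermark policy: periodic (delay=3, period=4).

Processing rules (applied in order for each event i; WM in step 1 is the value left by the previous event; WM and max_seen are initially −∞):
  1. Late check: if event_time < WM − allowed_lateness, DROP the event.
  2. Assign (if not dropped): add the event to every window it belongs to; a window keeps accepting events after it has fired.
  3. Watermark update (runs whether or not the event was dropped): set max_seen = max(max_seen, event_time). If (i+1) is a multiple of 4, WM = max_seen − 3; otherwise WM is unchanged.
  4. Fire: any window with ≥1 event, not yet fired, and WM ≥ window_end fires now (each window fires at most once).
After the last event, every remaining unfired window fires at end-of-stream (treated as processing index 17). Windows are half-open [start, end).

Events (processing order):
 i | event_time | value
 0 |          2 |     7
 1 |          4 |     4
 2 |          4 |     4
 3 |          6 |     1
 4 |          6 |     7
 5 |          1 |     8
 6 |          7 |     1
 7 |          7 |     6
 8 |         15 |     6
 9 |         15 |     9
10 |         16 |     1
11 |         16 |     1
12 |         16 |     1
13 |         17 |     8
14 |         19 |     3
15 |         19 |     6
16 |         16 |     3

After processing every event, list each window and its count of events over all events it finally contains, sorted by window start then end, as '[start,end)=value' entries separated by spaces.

[1,10)=8 [15,22)=9

i=0 t=2 v=7: → [2,5); WM=−∞
i=1 t=4 v=4: → [2,7); WM=−∞
i=2 t=4 v=4: → [2,7); WM=−∞
i=3 t=6 v=1: → [2,9); WM=3
i=4 t=6 v=7: → [2,9); WM=3
i=5 t=1 v=8: → [1,9); WM=3
i=6 t=7 v=1: → [1,10); WM=3
i=7 t=7 v=6: → [1,10); WM=4
i=8 t=15 v=6: → [15,18); WM=4
i=9 t=15 v=9: → [15,18); WM=4
i=10 t=16 v=1: → [15,19); WM=4
i=11 t=16 v=1: → [15,19); WM=13
i=12 t=16 v=1: → [15,19); WM=13
i=13 t=17 v=8: → [15,20); WM=13
i=14 t=19 v=3: → [15,22); WM=13
i=15 t=19 v=6: → [15,22); WM=16
i=16 t=16 v=3: → [15,22); WM=16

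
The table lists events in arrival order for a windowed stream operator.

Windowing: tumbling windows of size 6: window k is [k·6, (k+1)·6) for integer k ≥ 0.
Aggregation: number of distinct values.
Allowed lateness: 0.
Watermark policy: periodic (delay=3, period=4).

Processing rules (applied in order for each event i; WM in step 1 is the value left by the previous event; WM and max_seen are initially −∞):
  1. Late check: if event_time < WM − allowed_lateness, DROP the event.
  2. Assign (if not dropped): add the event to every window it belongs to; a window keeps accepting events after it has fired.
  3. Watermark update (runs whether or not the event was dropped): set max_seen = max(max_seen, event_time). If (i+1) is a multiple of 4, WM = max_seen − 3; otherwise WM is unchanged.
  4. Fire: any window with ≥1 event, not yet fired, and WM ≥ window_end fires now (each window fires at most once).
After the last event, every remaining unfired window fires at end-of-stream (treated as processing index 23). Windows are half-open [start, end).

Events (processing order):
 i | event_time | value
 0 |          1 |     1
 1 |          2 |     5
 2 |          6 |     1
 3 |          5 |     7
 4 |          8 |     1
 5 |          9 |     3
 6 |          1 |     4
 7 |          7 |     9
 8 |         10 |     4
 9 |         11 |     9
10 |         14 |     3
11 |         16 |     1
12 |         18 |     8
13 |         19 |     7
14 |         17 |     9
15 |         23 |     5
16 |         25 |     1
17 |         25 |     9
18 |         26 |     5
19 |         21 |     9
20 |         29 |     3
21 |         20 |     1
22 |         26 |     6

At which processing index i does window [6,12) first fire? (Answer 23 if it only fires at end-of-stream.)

i=0 t=1 v=1: → [0,6); WM=−∞
i=1 t=2 v=5: → [0,6); WM=−∞
i=2 t=6 v=1: → [6,12); WM=−∞
i=3 t=5 v=7: → [0,6); WM=3
i=4 t=8 v=1: → [6,12); WM=3
i=5 t=9 v=3: → [6,12); WM=3
i=6 t=1 v=4: DROP (t<3-0); WM=3
i=7 t=7 v=9: → [6,12); WM=6; [0,6) fires=3
i=8 t=10 v=4: → [6,12); WM=6
i=9 t=11 v=9: → [6,12); WM=6
i=10 t=14 v=3: → [12,18); WM=6
i=11 t=16 v=1: → [12,18); WM=13; [6,12) fires=4
i=12 t=18 v=8: → [18,24); WM=13
i=13 t=19 v=7: → [18,24); WM=13
i=14 t=17 v=9: → [12,18); WM=13
i=15 t=23 v=5: → [18,24); WM=20; [12,18) fires=3
i=16 t=25 v=1: → [24,30); WM=20
i=17 t=25 v=9: → [24,30); WM=20
i=18 t=26 v=5: → [24,30); WM=20
i=19 t=21 v=9: → [18,24); WM=23
i=20 t=29 v=3: → [24,30); WM=23
i=21 t=20 v=1: DROP (t<23-0); WM=23
i=22 t=26 v=6: → [24,30); WM=23

11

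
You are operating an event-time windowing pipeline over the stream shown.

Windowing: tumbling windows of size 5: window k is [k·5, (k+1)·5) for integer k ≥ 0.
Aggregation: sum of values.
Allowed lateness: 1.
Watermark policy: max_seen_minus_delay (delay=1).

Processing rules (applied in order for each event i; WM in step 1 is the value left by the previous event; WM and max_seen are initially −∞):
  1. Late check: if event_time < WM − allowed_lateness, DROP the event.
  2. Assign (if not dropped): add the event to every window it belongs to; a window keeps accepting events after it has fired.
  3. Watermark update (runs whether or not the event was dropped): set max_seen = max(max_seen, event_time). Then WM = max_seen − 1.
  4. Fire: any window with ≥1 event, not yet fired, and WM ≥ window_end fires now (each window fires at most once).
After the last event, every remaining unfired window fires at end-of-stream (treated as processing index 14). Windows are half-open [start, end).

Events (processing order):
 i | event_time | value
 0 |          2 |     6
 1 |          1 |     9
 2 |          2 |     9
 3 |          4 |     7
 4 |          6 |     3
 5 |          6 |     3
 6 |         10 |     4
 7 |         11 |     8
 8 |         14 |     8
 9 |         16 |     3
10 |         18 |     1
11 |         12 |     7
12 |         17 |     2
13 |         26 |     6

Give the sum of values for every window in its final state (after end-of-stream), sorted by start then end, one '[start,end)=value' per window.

[0,5)=31 [5,10)=6 [10,15)=20 [15,20)=6 [25,30)=6

i=0 t=2 v=6: → [0,5); WM=1
i=1 t=1 v=9: → [0,5); WM=1
i=2 t=2 v=9: → [0,5); WM=1
i=3 t=4 v=7: → [0,5); WM=3
i=4 t=6 v=3: → [5,10); WM=5; [0,5) fires=31
i=5 t=6 v=3: → [5,10); WM=5
i=6 t=10 v=4: → [10,15); WM=9
i=7 t=11 v=8: → [10,15); WM=10; [5,10) fires=6
i=8 t=14 v=8: → [10,15); WM=13
i=9 t=16 v=3: → [15,20); WM=15; [10,15) fires=20
i=10 t=18 v=1: → [15,20); WM=17
i=11 t=12 v=7: DROP (t<17-1); WM=17
i=12 t=17 v=2: → [15,20); WM=17
i=13 t=26 v=6: → [25,30); WM=25; [15,20) fires=6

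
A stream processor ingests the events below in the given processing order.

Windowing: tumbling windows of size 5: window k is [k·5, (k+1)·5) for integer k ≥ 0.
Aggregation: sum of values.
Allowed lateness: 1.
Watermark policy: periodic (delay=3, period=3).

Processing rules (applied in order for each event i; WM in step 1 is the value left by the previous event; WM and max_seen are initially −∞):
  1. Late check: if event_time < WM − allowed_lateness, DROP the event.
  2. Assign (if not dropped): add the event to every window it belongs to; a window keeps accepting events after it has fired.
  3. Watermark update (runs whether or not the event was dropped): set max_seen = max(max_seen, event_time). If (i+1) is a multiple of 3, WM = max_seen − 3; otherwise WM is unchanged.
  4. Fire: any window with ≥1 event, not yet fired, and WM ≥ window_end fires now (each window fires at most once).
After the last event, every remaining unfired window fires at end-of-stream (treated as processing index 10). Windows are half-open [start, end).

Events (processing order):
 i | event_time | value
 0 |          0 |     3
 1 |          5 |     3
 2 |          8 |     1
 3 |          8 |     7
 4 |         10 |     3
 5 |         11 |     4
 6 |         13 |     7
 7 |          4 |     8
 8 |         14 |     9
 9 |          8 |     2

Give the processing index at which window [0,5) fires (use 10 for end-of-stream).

2

i=0 t=0 v=3: → [0,5); WM=−∞
i=1 t=5 v=3: → [5,10); WM=−∞
i=2 t=8 v=1: → [5,10); WM=5; [0,5) fires=3
i=3 t=8 v=7: → [5,10); WM=5
i=4 t=10 v=3: → [10,15); WM=5
i=5 t=11 v=4: → [10,15); WM=8
i=6 t=13 v=7: → [10,15); WM=8
i=7 t=4 v=8: DROP (t<8-1); WM=8
i=8 t=14 v=9: → [10,15); WM=11; [5,10) fires=11
i=9 t=8 v=2: DROP (t<11-1); WM=11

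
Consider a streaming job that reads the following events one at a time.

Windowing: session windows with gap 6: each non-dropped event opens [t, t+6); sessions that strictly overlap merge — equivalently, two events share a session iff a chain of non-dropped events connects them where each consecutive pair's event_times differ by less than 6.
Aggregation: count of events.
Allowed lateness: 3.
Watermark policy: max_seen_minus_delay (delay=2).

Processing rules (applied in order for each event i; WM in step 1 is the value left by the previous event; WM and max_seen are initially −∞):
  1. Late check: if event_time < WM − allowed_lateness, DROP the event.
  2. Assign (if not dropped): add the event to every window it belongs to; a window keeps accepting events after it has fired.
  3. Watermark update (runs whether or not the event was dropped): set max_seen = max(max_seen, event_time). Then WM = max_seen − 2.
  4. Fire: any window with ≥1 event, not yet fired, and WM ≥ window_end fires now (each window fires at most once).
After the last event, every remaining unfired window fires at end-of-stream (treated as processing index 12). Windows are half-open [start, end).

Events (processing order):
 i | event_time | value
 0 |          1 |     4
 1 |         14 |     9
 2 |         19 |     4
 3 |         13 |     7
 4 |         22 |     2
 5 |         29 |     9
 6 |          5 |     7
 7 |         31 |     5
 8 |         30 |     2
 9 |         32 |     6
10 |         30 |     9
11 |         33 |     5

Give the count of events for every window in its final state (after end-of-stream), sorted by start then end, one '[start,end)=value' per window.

i=0 t=1 v=4: → [1,7); WM=-1
i=1 t=14 v=9: → [14,20); WM=12
i=2 t=19 v=4: → [14,25); WM=17
i=3 t=13 v=7: DROP (t<17-3); WM=17
i=4 t=22 v=2: → [14,28); WM=20
i=5 t=29 v=9: → [29,35); WM=27
i=6 t=5 v=7: DROP (t<27-3); WM=27
i=7 t=31 v=5: → [29,37); WM=29
i=8 t=30 v=2: → [29,37); WM=29
i=9 t=32 v=6: → [29,38); WM=30
i=10 t=30 v=9: → [29,38); WM=30
i=11 t=33 v=5: → [29,39); WM=31

[1,7)=1 [14,28)=3 [29,39)=6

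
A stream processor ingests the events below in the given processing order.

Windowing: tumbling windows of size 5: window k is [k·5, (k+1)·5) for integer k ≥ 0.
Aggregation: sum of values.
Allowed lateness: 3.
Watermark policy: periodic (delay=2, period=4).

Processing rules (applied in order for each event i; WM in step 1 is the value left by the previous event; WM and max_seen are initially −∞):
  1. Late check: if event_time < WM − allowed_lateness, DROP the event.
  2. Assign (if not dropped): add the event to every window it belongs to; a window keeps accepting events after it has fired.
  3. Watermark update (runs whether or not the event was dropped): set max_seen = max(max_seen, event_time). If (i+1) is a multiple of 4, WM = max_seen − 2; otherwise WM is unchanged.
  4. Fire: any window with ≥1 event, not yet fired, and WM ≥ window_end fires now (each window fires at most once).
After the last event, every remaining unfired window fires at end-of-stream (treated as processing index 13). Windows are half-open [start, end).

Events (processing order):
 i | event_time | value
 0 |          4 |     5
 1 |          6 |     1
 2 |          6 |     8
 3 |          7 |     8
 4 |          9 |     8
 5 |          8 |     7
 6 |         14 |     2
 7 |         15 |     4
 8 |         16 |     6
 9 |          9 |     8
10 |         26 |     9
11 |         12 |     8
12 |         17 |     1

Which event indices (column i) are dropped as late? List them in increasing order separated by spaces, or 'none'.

9 12

i=0 t=4 v=5: → [0,5); WM=−∞
i=1 t=6 v=1: → [5,10); WM=−∞
i=2 t=6 v=8: → [5,10); WM=−∞
i=3 t=7 v=8: → [5,10); WM=5; [0,5) fires=5
i=4 t=9 v=8: → [5,10); WM=5
i=5 t=8 v=7: → [5,10); WM=5
i=6 t=14 v=2: → [10,15); WM=5
i=7 t=15 v=4: → [15,20); WM=13; [5,10) fires=32
i=8 t=16 v=6: → [15,20); WM=13
i=9 t=9 v=8: DROP (t<13-3); WM=13
i=10 t=26 v=9: → [25,30); WM=13
i=11 t=12 v=8: → [10,15); WM=24; [10,15) fires=10 [15,20) fires=10
i=12 t=17 v=1: DROP (t<24-3); WM=24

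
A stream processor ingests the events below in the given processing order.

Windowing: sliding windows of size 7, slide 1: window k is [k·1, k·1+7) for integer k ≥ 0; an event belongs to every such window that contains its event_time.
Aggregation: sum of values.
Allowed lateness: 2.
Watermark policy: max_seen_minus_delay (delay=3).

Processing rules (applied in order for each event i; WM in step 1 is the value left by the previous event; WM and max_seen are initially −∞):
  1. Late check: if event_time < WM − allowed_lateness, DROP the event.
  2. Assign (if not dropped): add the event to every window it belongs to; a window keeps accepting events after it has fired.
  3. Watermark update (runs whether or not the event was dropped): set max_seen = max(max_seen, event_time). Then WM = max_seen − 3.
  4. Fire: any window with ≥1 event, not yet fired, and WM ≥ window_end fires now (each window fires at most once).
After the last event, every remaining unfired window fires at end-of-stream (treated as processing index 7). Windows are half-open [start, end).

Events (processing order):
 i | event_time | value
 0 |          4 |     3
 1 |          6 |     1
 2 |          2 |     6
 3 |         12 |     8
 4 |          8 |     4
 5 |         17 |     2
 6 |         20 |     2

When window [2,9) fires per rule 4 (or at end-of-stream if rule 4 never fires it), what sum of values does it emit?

10

i=0 t=4 v=3: → [4,11),[3,10),[2,9),[1,8),[0,7); WM=1
i=1 t=6 v=1: → [6,13),[5,12),[4,11),[3,10),[2,9),[1,8),[0,7); WM=3
i=2 t=2 v=6: → [2,9),[1,8),[0,7); WM=3
i=3 t=12 v=8: → [12,19),[11,18),[10,17),[9,16),[8,15),[7,14),[6,13); WM=9; [0,7) fires=10 [1,8) fires=10 [2,9) fires=10
i=4 t=8 v=4: → [8,15),[7,14),[6,13),[5,12),[4,11),[3,10),[2,9); WM=9
i=5 t=17 v=2: → [17,24),[16,23),[15,22),[14,21),[13,20),[12,19),[11,18); WM=14; [3,10) fires=8 [4,11) fires=8 [5,12) fires=5 [6,13) fires=13 [7,14) fires=12
i=6 t=20 v=2: → [20,27),[19,26),[18,25),[17,24),[16,23),[15,22),[14,21); WM=17; [8,15) fires=12 [9,16) fires=8 [10,17) fires=8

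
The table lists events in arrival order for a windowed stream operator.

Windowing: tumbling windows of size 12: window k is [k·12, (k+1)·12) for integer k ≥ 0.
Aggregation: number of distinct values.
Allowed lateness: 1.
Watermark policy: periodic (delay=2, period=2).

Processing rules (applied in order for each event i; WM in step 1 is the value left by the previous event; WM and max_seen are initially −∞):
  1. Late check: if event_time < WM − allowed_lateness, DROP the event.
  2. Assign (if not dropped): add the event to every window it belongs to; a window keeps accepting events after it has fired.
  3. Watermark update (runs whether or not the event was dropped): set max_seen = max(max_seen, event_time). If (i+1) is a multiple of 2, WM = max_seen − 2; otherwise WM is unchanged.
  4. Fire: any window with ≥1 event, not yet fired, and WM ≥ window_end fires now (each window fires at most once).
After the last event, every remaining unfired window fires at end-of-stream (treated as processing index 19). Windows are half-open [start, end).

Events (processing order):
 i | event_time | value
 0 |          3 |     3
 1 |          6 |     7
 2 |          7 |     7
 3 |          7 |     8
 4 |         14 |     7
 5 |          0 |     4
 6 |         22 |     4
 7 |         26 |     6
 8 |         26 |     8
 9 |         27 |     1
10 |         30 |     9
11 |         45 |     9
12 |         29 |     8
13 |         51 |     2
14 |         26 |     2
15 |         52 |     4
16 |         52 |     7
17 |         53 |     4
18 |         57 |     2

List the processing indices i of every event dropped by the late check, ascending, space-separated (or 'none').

5 12 14

i=0 t=3 v=3: → [0,12); WM=−∞
i=1 t=6 v=7: → [0,12); WM=4
i=2 t=7 v=7: → [0,12); WM=4
i=3 t=7 v=8: → [0,12); WM=5
i=4 t=14 v=7: → [12,24); WM=5
i=5 t=0 v=4: DROP (t<5-1); WM=12; [0,12) fires=3
i=6 t=22 v=4: → [12,24); WM=12
i=7 t=26 v=6: → [24,36); WM=24; [12,24) fires=2
i=8 t=26 v=8: → [24,36); WM=24
i=9 t=27 v=1: → [24,36); WM=25
i=10 t=30 v=9: → [24,36); WM=25
i=11 t=45 v=9: → [36,48); WM=43; [24,36) fires=4
i=12 t=29 v=8: DROP (t<43-1); WM=43
i=13 t=51 v=2: → [48,60); WM=49; [36,48) fires=1
i=14 t=26 v=2: DROP (t<49-1); WM=49
i=15 t=52 v=4: → [48,60); WM=50
i=16 t=52 v=7: → [48,60); WM=50
i=17 t=53 v=4: → [48,60); WM=51
i=18 t=57 v=2: → [48,60); WM=51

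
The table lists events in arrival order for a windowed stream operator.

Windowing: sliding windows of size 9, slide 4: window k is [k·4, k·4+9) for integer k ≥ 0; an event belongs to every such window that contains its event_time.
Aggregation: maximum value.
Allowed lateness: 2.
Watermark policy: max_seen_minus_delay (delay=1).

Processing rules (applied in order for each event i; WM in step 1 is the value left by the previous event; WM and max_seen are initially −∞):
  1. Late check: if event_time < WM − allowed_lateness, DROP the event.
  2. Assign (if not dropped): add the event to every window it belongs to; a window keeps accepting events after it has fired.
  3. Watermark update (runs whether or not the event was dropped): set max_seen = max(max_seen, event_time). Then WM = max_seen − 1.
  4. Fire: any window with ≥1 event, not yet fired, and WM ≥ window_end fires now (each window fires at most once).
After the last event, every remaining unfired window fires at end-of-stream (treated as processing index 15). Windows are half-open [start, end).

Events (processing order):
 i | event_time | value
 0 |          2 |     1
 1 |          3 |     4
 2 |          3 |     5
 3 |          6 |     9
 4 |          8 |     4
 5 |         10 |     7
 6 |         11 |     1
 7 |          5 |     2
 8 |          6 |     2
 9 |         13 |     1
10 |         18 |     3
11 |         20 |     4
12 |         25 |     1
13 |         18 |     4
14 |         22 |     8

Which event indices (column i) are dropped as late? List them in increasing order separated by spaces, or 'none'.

i=0 t=2 v=1: → [0,9); WM=1
i=1 t=3 v=4: → [0,9); WM=2
i=2 t=3 v=5: → [0,9); WM=2
i=3 t=6 v=9: → [4,13),[0,9); WM=5
i=4 t=8 v=4: → [8,17),[4,13),[0,9); WM=7
i=5 t=10 v=7: → [8,17),[4,13); WM=9; [0,9) fires=9
i=6 t=11 v=1: → [8,17),[4,13); WM=10
i=7 t=5 v=2: DROP (t<10-2); WM=10
i=8 t=6 v=2: DROP (t<10-2); WM=10
i=9 t=13 v=1: → [12,21),[8,17); WM=12
i=10 t=18 v=3: → [16,25),[12,21); WM=17; [4,13) fires=9 [8,17) fires=7
i=11 t=20 v=4: → [20,29),[16,25),[12,21); WM=19
i=12 t=25 v=1: → [24,33),[20,29); WM=24; [12,21) fires=4
i=13 t=18 v=4: DROP (t<24-2); WM=24
i=14 t=22 v=8: → [20,29),[16,25); WM=24

7 8 13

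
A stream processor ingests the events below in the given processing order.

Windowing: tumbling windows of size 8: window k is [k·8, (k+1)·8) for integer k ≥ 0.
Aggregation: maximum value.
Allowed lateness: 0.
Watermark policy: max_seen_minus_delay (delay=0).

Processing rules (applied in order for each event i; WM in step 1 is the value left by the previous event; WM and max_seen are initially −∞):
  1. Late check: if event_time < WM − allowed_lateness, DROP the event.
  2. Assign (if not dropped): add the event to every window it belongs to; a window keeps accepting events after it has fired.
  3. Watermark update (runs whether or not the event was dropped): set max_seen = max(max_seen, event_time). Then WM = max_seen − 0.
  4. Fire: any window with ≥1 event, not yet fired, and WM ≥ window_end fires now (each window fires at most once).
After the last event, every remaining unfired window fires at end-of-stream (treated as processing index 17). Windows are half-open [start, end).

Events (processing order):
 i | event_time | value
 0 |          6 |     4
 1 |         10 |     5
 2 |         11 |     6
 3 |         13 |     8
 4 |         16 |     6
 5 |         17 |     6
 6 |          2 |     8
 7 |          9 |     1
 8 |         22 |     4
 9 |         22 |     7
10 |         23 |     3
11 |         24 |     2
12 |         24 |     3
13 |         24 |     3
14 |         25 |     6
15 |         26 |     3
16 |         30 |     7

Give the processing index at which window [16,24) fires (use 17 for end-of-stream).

i=0 t=6 v=4: → [0,8); WM=6
i=1 t=10 v=5: → [8,16); WM=10; [0,8) fires=4
i=2 t=11 v=6: → [8,16); WM=11
i=3 t=13 v=8: → [8,16); WM=13
i=4 t=16 v=6: → [16,24); WM=16; [8,16) fires=8
i=5 t=17 v=6: → [16,24); WM=17
i=6 t=2 v=8: DROP (t<17-0); WM=17
i=7 t=9 v=1: DROP (t<17-0); WM=17
i=8 t=22 v=4: → [16,24); WM=22
i=9 t=22 v=7: → [16,24); WM=22
i=10 t=23 v=3: → [16,24); WM=23
i=11 t=24 v=2: → [24,32); WM=24; [16,24) fires=7
i=12 t=24 v=3: → [24,32); WM=24
i=13 t=24 v=3: → [24,32); WM=24
i=14 t=25 v=6: → [24,32); WM=25
i=15 t=26 v=3: → [24,32); WM=26
i=16 t=30 v=7: → [24,32); WM=30

11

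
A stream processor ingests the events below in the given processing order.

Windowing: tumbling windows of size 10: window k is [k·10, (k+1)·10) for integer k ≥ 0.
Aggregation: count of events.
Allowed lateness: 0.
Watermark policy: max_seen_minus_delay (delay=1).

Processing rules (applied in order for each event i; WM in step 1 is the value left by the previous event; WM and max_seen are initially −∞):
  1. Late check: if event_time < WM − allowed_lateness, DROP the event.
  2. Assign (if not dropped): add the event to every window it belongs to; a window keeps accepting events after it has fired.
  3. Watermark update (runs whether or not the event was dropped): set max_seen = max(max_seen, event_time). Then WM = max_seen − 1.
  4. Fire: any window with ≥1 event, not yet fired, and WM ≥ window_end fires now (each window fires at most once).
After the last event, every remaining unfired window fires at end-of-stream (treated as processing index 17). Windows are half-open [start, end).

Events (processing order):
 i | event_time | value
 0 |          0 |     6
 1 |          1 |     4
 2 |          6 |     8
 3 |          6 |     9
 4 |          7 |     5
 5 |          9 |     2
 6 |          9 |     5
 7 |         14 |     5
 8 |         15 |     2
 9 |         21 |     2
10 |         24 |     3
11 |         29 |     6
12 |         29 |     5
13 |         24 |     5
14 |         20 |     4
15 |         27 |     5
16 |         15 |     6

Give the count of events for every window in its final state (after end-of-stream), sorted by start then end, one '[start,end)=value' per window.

[0,10)=7 [10,20)=2 [20,30)=4

i=0 t=0 v=6: → [0,10); WM=-1
i=1 t=1 v=4: → [0,10); WM=0
i=2 t=6 v=8: → [0,10); WM=5
i=3 t=6 v=9: → [0,10); WM=5
i=4 t=7 v=5: → [0,10); WM=6
i=5 t=9 v=2: → [0,10); WM=8
i=6 t=9 v=5: → [0,10); WM=8
i=7 t=14 v=5: → [10,20); WM=13; [0,10) fires=7
i=8 t=15 v=2: → [10,20); WM=14
i=9 t=21 v=2: → [20,30); WM=20; [10,20) fires=2
i=10 t=24 v=3: → [20,30); WM=23
i=11 t=29 v=6: → [20,30); WM=28
i=12 t=29 v=5: → [20,30); WM=28
i=13 t=24 v=5: DROP (t<28-0); WM=28
i=14 t=20 v=4: DROP (t<28-0); WM=28
i=15 t=27 v=5: DROP (t<28-0); WM=28
i=16 t=15 v=6: DROP (t<28-0); WM=28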